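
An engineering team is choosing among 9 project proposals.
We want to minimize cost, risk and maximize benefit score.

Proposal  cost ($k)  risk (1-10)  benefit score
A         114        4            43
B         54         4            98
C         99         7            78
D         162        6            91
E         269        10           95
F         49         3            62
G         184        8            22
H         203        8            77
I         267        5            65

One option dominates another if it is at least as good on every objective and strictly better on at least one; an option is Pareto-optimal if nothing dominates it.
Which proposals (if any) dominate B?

A: worse on cost (114 vs 54).
C: worse on cost (99 vs 54).
D: worse on cost (162 vs 54).
E: worse on cost (269 vs 54).
F: worse on benefit score (62 vs 98).
G: worse on cost (184 vs 54).
H: worse on cost (203 vs 54).
I: worse on cost (267 vs 54).
No option dominates B.

none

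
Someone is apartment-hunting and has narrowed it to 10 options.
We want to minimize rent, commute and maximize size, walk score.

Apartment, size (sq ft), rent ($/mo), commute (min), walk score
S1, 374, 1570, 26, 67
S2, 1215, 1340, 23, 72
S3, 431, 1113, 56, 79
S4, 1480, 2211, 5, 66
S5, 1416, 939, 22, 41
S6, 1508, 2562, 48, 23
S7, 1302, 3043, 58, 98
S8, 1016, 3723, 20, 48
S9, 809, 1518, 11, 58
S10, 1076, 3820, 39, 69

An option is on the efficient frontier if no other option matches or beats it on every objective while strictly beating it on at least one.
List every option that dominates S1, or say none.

S2

S2: size 1215≥374, rent 1340≤1570, commute 23≤26, walk score 72≥67 — dominates S1.
Others (S3, S4, S5, S6, S7, S8, S9, S10) are each worse than S1 on at least one objective.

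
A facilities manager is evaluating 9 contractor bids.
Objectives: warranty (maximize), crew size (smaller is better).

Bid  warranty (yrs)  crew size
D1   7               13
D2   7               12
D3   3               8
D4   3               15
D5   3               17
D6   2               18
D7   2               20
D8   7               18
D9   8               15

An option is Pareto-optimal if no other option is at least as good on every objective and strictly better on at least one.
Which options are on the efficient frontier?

D1: dominated by D2 (warranty 7≥7, crew size 12≤13).
D2: not dominated.
D3: not dominated (best crew size).
D4: dominated by D1 (warranty 7≥3, crew size 13≤15).
D5: dominated by D1 (warranty 7≥3, crew size 13≤17).
D6: dominated by D1 (warranty 7≥2, crew size 13≤18).
D7: dominated by D1 (warranty 7≥2, crew size 13≤20).
D8: dominated by D1 (warranty 7≥7, crew size 13≤18).
D9: not dominated (best warranty).

D2, D3, D9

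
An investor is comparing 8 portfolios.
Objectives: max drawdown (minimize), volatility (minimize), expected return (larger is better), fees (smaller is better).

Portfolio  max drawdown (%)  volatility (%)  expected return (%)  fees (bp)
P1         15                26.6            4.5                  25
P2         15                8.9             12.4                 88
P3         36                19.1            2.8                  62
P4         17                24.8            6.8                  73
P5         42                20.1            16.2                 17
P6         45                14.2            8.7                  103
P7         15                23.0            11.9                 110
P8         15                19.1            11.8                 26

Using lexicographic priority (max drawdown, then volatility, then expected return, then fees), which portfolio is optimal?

First minimize max drawdown: best is 15, kept {P1, P2, P7, P8}.
Then minimize volatility: best is 8.9, kept {P2}.

P2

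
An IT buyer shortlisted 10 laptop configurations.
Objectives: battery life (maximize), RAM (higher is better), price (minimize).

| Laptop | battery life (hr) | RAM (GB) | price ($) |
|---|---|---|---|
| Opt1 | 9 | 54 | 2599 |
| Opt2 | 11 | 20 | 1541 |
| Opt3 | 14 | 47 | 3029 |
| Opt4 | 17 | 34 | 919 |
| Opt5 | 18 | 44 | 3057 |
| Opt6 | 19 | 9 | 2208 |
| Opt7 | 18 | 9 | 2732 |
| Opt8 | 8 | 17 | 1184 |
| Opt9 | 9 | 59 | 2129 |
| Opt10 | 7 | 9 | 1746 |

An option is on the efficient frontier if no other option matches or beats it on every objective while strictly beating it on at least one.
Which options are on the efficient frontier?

Opt3, Opt4, Opt5, Opt6, Opt9

Opt1: dominated by Opt9 (battery life 9≥9, RAM 59≥54, price 2129≤2599).
Opt2: dominated by Opt4 (battery life 17≥11, RAM 34≥20, price 919≤1541).
Opt3: not dominated.
Opt4: not dominated (best price).
Opt5: not dominated.
Opt6: not dominated (best battery life).
Opt7: dominated by Opt6 (battery life 19≥18, RAM 9≥9, price 2208≤2732).
Opt8: dominated by Opt4 (battery life 17≥8, RAM 34≥17, price 919≤1184).
Opt9: not dominated (best RAM).
Opt10: dominated by Opt2 (battery life 11≥7, RAM 20≥9, price 1541≤1746).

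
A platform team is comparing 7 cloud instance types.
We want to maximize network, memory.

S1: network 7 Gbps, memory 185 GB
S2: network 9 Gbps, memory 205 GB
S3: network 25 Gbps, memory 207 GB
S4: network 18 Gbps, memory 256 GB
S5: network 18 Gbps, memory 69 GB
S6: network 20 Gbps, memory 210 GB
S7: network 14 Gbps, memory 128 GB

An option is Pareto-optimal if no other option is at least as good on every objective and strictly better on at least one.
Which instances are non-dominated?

S1: dominated by S2 (network 9≥7, memory 205≥185).
S2: dominated by S3 (network 25≥9, memory 207≥205).
S3: not dominated (best network).
S4: not dominated (best memory).
S5: dominated by S3 (network 25≥18, memory 207≥69).
S6: not dominated.
S7: dominated by S3 (network 25≥14, memory 207≥128).

S3, S4, S6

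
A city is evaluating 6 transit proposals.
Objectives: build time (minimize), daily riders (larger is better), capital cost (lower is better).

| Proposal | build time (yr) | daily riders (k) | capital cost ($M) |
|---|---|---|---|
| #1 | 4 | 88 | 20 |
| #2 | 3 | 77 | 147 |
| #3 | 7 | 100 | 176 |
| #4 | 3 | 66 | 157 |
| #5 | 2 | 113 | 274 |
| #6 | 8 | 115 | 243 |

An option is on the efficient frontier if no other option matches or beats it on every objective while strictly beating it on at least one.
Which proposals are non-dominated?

#1: not dominated (best capital cost).
#2: not dominated.
#3: not dominated.
#4: dominated by #2 (build time 3≤3, daily riders 77≥66, capital cost 147≤157).
#5: not dominated (best build time).
#6: not dominated (best daily riders).

#1, #2, #3, #5, #6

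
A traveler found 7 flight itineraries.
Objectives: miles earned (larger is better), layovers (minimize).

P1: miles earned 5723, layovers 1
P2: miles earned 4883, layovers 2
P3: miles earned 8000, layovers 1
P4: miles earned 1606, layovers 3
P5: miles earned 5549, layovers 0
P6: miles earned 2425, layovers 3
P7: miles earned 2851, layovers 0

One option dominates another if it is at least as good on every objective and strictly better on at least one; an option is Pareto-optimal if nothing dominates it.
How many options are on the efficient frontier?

P1: dominated by P3 (miles earned 8000≥5723, layovers 1≤1).
P2: dominated by P1 (miles earned 5723≥4883, layovers 1≤2).
P3: not dominated (best miles earned).
P4: dominated by P1 (miles earned 5723≥1606, layovers 1≤3).
P5: not dominated.
P6: dominated by P1 (miles earned 5723≥2425, layovers 1≤3).
P7: dominated by P5 (miles earned 5549≥2851, layovers 0≤0).
Pareto-optimal: P3, P5 → 2.

2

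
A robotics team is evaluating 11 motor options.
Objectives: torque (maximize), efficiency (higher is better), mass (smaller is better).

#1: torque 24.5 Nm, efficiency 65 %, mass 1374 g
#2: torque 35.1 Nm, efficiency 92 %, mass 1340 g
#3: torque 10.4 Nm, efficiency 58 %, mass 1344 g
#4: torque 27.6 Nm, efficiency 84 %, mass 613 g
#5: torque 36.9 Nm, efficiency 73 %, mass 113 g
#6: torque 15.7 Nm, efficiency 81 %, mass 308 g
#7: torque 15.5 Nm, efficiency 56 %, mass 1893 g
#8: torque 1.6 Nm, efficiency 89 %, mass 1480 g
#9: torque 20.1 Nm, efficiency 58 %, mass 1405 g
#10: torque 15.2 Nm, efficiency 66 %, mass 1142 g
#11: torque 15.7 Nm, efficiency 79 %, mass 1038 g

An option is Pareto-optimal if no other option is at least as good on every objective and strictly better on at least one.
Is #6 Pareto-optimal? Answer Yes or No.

#1: worse on efficiency (65 vs 81).
#2: worse on mass (1340 vs 308).
#3: worse on torque (10.4 vs 15.7).
#4: worse on mass (613 vs 308).
#5: worse on efficiency (73 vs 81).
#7: worse on torque (15.5 vs 15.7).
#8: worse on torque (1.6 vs 15.7).
#9: worse on efficiency (58 vs 81).
#10: worse on torque (15.2 vs 15.7).
#11: worse on efficiency (79 vs 81).
No option is at least as good as #6 on every objective and strictly better on one.

Yes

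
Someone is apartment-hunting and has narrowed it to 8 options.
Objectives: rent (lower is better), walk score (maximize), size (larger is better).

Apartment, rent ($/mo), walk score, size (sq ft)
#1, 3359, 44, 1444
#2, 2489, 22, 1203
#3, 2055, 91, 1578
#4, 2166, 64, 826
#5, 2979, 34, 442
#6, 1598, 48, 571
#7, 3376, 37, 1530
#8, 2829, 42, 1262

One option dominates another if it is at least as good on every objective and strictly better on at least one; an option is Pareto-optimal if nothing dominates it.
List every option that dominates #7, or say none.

#3

#3: rent 2055≤3376, walk score 91≥37, size 1578≥1530 — dominates #7.
Others (#1, #2, #4, #5, #6, #8) are each worse than #7 on at least one objective.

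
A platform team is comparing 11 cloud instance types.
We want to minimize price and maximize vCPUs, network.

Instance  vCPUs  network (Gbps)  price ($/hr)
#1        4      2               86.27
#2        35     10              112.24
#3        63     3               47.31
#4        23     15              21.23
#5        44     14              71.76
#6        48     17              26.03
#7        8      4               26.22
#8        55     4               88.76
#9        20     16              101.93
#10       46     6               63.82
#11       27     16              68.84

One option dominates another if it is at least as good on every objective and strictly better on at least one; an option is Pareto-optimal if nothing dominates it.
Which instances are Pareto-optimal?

#3, #4, #6, #8

#1: dominated by #3 (vCPUs 63≥4, network 3≥2, price 47.31≤86.27).
#2: dominated by #5 (vCPUs 44≥35, network 14≥10, price 71.76≤112.24).
#3: not dominated (best vCPUs).
#4: not dominated (best price).
#5: dominated by #6 (vCPUs 48≥44, network 17≥14, price 26.03≤71.76).
#6: not dominated (best network).
#7: dominated by #4 (vCPUs 23≥8, network 15≥4, price 21.23≤26.22).
#8: not dominated.
#9: dominated by #6 (vCPUs 48≥20, network 17≥16, price 26.03≤101.93).
#10: dominated by #6 (vCPUs 48≥46, network 17≥6, price 26.03≤63.82).
#11: dominated by #6 (vCPUs 48≥27, network 17≥16, price 26.03≤68.84).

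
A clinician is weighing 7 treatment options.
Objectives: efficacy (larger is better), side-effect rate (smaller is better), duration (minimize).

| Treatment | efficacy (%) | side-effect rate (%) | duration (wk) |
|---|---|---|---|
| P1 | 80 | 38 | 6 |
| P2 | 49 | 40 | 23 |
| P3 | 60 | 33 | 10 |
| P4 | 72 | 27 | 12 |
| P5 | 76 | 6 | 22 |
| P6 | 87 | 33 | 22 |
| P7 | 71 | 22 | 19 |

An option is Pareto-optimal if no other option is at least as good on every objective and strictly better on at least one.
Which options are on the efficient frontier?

P1, P3, P4, P5, P6, P7

P1: not dominated (best duration).
P2: dominated by P1 (efficacy 80≥49, side-effect rate 38≤40, duration 6≤23).
P3: not dominated.
P4: not dominated.
P5: not dominated (best side-effect rate).
P6: not dominated (best efficacy).
P7: not dominated.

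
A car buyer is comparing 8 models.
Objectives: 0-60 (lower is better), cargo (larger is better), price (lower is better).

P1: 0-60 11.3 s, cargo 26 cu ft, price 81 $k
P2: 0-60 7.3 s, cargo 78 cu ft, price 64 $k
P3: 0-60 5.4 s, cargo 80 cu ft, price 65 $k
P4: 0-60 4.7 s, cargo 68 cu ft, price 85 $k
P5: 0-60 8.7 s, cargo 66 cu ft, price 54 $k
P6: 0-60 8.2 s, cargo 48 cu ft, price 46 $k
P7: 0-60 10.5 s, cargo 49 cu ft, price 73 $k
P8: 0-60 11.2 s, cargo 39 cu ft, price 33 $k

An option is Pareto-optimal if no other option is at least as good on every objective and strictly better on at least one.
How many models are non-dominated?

6

P1: dominated by P2 (0-60 7.3≤11.3, cargo 78≥26, price 64≤81).
P2: not dominated.
P3: not dominated (best cargo).
P4: not dominated (best 0-60).
P5: not dominated.
P6: not dominated.
P7: dominated by P2 (0-60 7.3≤10.5, cargo 78≥49, price 64≤73).
P8: not dominated (best price).
Pareto-optimal: P2, P3, P4, P5, P6, P8 → 6.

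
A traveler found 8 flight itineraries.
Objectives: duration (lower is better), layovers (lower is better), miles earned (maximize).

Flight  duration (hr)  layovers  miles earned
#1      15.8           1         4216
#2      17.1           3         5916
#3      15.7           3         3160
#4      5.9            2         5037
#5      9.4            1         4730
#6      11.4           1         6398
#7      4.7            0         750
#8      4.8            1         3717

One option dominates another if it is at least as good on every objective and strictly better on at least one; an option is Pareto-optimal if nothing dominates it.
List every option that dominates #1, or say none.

#5: duration 9.4≤15.8, layovers 1≤1, miles earned 4730≥4216 — dominates #1.
#6: duration 11.4≤15.8, layovers 1≤1, miles earned 6398≥4216 — dominates #1.
Others (#2, #3, #4, #7, #8) are each worse than #1 on at least one objective.

#5, #6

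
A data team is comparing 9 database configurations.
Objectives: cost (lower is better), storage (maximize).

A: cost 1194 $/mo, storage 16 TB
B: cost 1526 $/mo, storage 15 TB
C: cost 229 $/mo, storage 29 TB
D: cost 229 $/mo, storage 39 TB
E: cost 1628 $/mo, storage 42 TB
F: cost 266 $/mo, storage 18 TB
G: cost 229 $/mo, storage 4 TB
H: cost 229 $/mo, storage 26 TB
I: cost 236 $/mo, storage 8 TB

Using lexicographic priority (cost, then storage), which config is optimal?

D

First minimize cost: best is 229, kept {C, D, G, H}.
Then maximize storage: best is 39, kept {D}.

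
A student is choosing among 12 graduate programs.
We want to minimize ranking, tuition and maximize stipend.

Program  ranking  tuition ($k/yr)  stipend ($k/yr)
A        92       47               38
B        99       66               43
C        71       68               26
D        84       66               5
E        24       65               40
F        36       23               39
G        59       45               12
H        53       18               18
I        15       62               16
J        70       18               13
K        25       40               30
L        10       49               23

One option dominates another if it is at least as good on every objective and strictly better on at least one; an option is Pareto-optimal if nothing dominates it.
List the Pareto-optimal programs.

A: dominated by F (ranking 36≤92, tuition 23≤47, stipend 39≥38).
B: not dominated (best stipend).
C: dominated by E (ranking 24≤71, tuition 65≤68, stipend 40≥26).
D: dominated by E (ranking 24≤84, tuition 65≤66, stipend 40≥5).
E: not dominated.
F: not dominated.
G: dominated by F (ranking 36≤59, tuition 23≤45, stipend 39≥12).
H: not dominated.
I: dominated by L (ranking 10≤15, tuition 49≤62, stipend 23≥16).
J: dominated by H (ranking 53≤70, tuition 18≤18, stipend 18≥13).
K: not dominated.
L: not dominated (best ranking).

B, E, F, H, K, L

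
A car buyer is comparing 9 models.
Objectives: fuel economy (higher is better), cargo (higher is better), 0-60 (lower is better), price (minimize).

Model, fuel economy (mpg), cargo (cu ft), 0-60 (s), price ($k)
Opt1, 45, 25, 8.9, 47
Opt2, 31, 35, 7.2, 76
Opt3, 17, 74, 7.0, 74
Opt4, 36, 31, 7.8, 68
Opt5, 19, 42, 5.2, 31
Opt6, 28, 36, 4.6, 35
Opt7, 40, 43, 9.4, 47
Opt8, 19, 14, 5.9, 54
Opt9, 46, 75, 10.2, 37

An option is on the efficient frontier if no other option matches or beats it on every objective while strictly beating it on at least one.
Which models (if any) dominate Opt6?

Opt1: worse on cargo (25 vs 36).
Opt2: worse on cargo (35 vs 36).
Opt3: worse on fuel economy (17 vs 28).
Opt4: worse on cargo (31 vs 36).
Opt5: worse on fuel economy (19 vs 28).
Opt7: worse on 0-60 (9.4 vs 4.6).
Opt8: worse on fuel economy (19 vs 28).
Opt9: worse on 0-60 (10.2 vs 4.6).
No option dominates Opt6.

none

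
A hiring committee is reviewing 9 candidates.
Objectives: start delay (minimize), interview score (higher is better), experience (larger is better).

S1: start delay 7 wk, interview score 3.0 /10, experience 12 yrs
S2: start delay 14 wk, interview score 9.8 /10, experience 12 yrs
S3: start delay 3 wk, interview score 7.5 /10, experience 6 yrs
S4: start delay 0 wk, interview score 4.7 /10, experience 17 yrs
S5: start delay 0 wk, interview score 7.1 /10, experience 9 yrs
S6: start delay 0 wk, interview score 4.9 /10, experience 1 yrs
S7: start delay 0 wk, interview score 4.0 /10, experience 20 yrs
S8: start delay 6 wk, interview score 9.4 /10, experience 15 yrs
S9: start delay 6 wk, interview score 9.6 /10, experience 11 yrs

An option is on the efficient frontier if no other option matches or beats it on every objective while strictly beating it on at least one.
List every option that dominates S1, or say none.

S4, S7, S8

S4: start delay 0≤7, interview score 4.7≥3.0, experience 17≥12 — dominates S1.
S7: start delay 0≤7, interview score 4.0≥3.0, experience 20≥12 — dominates S1.
S8: start delay 6≤7, interview score 9.4≥3.0, experience 15≥12 — dominates S1.
Others (S2, S3, S5, S6, S9) are each worse than S1 on at least one objective.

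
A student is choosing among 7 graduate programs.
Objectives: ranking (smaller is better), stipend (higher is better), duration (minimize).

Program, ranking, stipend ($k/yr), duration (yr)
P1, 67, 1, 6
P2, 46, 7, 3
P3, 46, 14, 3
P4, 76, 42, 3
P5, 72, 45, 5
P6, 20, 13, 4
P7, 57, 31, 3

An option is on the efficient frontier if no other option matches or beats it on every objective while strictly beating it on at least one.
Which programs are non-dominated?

P3, P4, P5, P6, P7

P1: dominated by P2 (ranking 46≤67, stipend 7≥1, duration 3≤6).
P2: dominated by P3 (ranking 46≤46, stipend 14≥7, duration 3≤3).
P3: not dominated.
P4: not dominated.
P5: not dominated (best stipend).
P6: not dominated (best ranking).
P7: not dominated.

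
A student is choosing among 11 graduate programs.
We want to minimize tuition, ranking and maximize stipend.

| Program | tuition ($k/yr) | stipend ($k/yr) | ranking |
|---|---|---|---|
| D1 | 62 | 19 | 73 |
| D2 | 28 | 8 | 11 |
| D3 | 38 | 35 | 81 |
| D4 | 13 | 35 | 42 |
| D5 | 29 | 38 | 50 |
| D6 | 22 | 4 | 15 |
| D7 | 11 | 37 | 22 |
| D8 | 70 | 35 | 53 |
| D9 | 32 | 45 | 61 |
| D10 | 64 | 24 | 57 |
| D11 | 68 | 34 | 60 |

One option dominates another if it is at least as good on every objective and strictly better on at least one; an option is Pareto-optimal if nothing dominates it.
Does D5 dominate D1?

Yes

D5 vs D1: tuition 29≤62, stipend 38≥19, ranking 50≤73 — D5 is at least as good on every objective with at least one strict improvement.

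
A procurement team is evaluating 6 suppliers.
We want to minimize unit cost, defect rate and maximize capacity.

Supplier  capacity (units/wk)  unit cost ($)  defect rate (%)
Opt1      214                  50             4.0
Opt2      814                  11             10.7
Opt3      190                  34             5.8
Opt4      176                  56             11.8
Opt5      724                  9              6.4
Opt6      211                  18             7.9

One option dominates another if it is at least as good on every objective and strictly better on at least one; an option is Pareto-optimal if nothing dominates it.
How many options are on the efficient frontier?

4

Opt1: not dominated (best defect rate).
Opt2: not dominated (best capacity).
Opt3: not dominated.
Opt4: dominated by Opt1 (capacity 214≥176, unit cost 50≤56, defect rate 4.0≤11.8).
Opt5: not dominated (best unit cost).
Opt6: dominated by Opt5 (capacity 724≥211, unit cost 9≤18, defect rate 6.4≤7.9).
Pareto-optimal: Opt1, Opt2, Opt3, Opt5 → 4.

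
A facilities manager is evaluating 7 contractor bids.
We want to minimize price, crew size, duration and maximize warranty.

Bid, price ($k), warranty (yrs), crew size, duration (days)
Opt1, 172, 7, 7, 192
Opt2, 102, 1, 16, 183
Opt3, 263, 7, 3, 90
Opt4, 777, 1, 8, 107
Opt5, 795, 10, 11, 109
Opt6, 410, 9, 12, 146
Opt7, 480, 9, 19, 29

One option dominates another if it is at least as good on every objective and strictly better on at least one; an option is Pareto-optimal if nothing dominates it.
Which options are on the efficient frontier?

Opt1, Opt2, Opt3, Opt5, Opt6, Opt7

Opt1: not dominated.
Opt2: not dominated (best price).
Opt3: not dominated (best crew size).
Opt4: dominated by Opt3 (price 263≤777, warranty 7≥1, crew size 3≤8, duration 90≤107).
Opt5: not dominated (best warranty).
Opt6: not dominated.
Opt7: not dominated (best duration).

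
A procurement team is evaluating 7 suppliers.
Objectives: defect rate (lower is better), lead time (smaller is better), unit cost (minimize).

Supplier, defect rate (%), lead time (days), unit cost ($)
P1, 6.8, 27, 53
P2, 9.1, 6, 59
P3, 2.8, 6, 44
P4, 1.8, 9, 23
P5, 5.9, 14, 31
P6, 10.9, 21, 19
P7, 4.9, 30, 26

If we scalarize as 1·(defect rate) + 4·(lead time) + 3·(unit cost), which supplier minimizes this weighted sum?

P1: 1·6.8 + 4·27 + 3·53 = 273.8
P2: 1·9.1 + 4·6 + 3·59 = 210.1
P3: 1·2.8 + 4·6 + 3·44 = 158.8
P4: 1·1.8 + 4·9 + 3·23 = 106.8
P5: 1·5.9 + 4·14 + 3·31 = 154.9
P6: 1·10.9 + 4·21 + 3·19 = 151.9
P7: 1·4.9 + 4·30 + 3·26 = 202.9
Lowest: P4 at 106.8.

P4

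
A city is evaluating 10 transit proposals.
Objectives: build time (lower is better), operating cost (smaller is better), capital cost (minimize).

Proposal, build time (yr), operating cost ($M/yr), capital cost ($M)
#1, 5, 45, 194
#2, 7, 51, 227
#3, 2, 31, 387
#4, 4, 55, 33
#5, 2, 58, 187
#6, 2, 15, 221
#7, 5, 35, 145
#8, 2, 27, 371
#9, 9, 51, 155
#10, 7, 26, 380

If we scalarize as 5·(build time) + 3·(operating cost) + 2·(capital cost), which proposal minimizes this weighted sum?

#4

#1: 5·5 + 3·45 + 2·194 = 548
#2: 5·7 + 3·51 + 2·227 = 642
#3: 5·2 + 3·31 + 2·387 = 877
#4: 5·4 + 3·55 + 2·33 = 251
#5: 5·2 + 3·58 + 2·187 = 558
#6: 5·2 + 3·15 + 2·221 = 497
#7: 5·5 + 3·35 + 2·145 = 420
#8: 5·2 + 3·27 + 2·371 = 833
#9: 5·9 + 3·51 + 2·155 = 508
#10: 5·7 + 3·26 + 2·380 = 873
Lowest: #4 at 251.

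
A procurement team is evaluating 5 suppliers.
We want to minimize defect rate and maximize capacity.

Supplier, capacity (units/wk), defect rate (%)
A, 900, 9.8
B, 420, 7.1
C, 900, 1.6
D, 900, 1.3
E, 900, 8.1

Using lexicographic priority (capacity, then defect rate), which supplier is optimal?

D

First maximize capacity: best is 900, kept {A, C, D, E}.
Then minimize defect rate: best is 1.3, kept {D}.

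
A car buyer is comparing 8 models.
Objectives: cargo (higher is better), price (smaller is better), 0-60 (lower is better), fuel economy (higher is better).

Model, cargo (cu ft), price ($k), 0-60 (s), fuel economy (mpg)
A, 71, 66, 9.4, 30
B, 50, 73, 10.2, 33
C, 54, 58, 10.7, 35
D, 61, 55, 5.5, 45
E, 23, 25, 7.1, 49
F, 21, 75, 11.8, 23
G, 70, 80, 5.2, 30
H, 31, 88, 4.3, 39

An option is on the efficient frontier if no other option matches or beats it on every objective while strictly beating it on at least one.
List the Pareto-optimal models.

A: not dominated (best cargo).
B: dominated by D (cargo 61≥50, price 55≤73, 0-60 5.5≤10.2, fuel economy 45≥33).
C: dominated by D (cargo 61≥54, price 55≤58, 0-60 5.5≤10.7, fuel economy 45≥35).
D: not dominated.
E: not dominated (best price).
F: dominated by A (cargo 71≥21, price 66≤75, 0-60 9.4≤11.8, fuel economy 30≥23).
G: not dominated.
H: not dominated (best 0-60).

A, D, E, G, H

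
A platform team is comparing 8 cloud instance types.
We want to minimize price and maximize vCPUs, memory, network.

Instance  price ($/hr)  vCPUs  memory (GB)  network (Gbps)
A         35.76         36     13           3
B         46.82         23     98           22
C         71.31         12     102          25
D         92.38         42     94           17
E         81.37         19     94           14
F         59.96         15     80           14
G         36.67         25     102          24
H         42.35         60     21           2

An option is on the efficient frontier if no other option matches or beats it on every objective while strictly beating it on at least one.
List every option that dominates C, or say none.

none

A: worse on memory (13 vs 102).
B: worse on memory (98 vs 102).
D: worse on price (92.38 vs 71.31).
E: worse on price (81.37 vs 71.31).
F: worse on memory (80 vs 102).
G: worse on network (24 vs 25).
H: worse on memory (21 vs 102).
No option dominates C.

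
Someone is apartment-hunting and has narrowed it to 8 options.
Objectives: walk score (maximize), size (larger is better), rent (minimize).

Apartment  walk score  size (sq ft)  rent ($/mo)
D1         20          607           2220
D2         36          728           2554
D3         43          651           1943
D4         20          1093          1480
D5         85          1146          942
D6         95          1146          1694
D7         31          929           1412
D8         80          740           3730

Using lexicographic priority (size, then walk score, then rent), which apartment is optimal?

D6

First maximize size: best is 1146, kept {D5, D6}.
Then maximize walk score: best is 95, kept {D6}.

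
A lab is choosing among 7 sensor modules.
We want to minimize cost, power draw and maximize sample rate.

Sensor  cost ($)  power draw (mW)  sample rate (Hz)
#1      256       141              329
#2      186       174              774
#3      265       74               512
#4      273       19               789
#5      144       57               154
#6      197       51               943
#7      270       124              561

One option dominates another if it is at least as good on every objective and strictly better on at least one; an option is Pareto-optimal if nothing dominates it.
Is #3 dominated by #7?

No

#7 vs #3: #7 is worse on cost (270 vs 265), so it does not dominate #3.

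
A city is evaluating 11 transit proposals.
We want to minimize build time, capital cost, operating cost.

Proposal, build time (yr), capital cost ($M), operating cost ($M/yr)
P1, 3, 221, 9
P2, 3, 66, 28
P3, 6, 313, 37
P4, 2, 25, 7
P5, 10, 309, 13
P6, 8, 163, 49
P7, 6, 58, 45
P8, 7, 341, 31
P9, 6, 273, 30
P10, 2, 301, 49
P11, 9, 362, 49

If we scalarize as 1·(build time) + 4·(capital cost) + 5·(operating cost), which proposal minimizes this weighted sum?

P1: 1·3 + 4·221 + 5·9 = 932
P2: 1·3 + 4·66 + 5·28 = 407
P3: 1·6 + 4·313 + 5·37 = 1443
P4: 1·2 + 4·25 + 5·7 = 137
P5: 1·10 + 4·309 + 5·13 = 1311
P6: 1·8 + 4·163 + 5·49 = 905
P7: 1·6 + 4·58 + 5·45 = 463
P8: 1·7 + 4·341 + 5·31 = 1526
P9: 1·6 + 4·273 + 5·30 = 1248
P10: 1·2 + 4·301 + 5·49 = 1451
P11: 1·9 + 4·362 + 5·49 = 1702
Lowest: P4 at 137.

P4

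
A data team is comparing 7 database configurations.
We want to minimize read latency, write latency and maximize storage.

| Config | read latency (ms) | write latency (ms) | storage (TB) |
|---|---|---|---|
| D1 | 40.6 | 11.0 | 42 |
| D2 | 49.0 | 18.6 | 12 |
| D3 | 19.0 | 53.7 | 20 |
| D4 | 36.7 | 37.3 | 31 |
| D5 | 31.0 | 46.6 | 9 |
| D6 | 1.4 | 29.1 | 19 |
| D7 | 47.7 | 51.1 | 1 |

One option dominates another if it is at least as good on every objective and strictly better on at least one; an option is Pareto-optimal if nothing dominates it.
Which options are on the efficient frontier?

D1: not dominated (best write latency).
D2: dominated by D1 (read latency 40.6≤49.0, write latency 11.0≤18.6, storage 42≥12).
D3: not dominated.
D4: not dominated.
D5: dominated by D6 (read latency 1.4≤31.0, write latency 29.1≤46.6, storage 19≥9).
D6: not dominated (best read latency).
D7: dominated by D1 (read latency 40.6≤47.7, write latency 11.0≤51.1, storage 42≥1).

D1, D3, D4, D6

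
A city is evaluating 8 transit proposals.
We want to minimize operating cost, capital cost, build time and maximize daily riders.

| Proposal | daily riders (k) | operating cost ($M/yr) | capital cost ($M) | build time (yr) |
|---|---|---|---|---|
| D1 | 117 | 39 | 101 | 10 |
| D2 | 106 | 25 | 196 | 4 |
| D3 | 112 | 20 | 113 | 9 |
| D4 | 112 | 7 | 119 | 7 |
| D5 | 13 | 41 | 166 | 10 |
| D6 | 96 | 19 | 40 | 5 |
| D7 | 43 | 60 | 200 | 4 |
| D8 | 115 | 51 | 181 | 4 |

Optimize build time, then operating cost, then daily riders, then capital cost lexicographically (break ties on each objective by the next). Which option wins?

First minimize build time: best is 4, kept {D2, D7, D8}.
Then minimize operating cost: best is 25, kept {D2}.

D2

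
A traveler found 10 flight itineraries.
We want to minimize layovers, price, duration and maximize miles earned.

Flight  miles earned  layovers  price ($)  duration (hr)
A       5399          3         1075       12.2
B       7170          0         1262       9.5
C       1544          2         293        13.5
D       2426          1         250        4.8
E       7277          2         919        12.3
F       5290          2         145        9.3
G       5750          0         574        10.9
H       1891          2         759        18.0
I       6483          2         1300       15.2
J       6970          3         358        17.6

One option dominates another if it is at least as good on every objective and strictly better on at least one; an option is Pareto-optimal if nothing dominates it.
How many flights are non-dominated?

A: dominated by G (miles earned 5750≥5399, layovers 0≤3, price 574≤1075, duration 10.9≤12.2).
B: not dominated.
C: dominated by D (miles earned 2426≥1544, layovers 1≤2, price 250≤293, duration 4.8≤13.5).
D: not dominated (best duration).
E: not dominated (best miles earned).
F: not dominated (best price).
G: not dominated.
H: dominated by D (miles earned 2426≥1891, layovers 1≤2, price 250≤759, duration 4.8≤18.0).
I: dominated by B (miles earned 7170≥6483, layovers 0≤2, price 1262≤1300, duration 9.5≤15.2).
J: not dominated.
Pareto-optimal: B, D, E, F, G, J → 6.

6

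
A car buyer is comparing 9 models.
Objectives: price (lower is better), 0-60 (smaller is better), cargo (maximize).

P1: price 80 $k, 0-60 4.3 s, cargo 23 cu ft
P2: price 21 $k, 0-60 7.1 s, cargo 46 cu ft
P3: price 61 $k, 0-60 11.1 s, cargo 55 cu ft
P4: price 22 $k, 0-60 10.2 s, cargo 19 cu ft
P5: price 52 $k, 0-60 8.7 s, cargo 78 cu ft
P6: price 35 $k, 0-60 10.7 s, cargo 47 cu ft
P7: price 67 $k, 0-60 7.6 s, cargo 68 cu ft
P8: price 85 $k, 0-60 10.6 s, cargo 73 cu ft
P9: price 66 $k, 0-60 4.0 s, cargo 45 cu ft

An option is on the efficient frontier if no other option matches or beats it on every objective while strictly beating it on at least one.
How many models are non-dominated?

P1: dominated by P9 (price 66≤80, 0-60 4.0≤4.3, cargo 45≥23).
P2: not dominated (best price).
P3: dominated by P5 (price 52≤61, 0-60 8.7≤11.1, cargo 78≥55).
P4: dominated by P2 (price 21≤22, 0-60 7.1≤10.2, cargo 46≥19).
P5: not dominated (best cargo).
P6: not dominated.
P7: not dominated.
P8: dominated by P5 (price 52≤85, 0-60 8.7≤10.6, cargo 78≥73).
P9: not dominated (best 0-60).
Pareto-optimal: P2, P5, P6, P7, P9 → 5.

5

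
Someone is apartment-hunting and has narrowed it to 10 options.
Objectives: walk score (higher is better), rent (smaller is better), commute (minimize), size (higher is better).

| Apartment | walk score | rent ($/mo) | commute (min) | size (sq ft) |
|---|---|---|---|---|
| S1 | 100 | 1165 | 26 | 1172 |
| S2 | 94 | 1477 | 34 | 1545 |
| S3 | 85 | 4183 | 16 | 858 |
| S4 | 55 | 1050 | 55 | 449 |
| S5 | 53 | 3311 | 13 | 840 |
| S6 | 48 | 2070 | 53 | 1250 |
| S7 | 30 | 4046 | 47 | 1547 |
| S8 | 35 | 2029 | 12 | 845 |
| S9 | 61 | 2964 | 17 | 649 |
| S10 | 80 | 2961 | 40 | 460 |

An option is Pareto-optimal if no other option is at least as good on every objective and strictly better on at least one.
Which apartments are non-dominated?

S1: not dominated (best walk score).
S2: not dominated.
S3: not dominated.
S4: not dominated (best rent).
S5: not dominated.
S6: dominated by S2 (walk score 94≥48, rent 1477≤2070, commute 34≤53, size 1545≥1250).
S7: not dominated (best size).
S8: not dominated (best commute).
S9: not dominated.
S10: dominated by S1 (walk score 100≥80, rent 1165≤2961, commute 26≤40, size 1172≥460).

S1, S2, S3, S4, S5, S7, S8, S9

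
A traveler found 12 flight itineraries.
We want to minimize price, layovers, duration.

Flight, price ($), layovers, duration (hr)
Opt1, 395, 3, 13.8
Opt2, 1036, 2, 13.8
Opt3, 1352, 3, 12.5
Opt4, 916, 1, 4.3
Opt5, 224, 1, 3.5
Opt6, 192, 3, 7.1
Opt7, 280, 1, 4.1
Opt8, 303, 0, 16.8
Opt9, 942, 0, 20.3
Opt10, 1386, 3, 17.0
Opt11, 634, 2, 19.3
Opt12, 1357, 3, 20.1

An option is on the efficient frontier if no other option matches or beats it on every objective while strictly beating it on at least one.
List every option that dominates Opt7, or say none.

Opt5: price 224≤280, layovers 1≤1, duration 3.5≤4.1 — dominates Opt7.
Others (Opt1, Opt2, Opt3, Opt4, Opt6, Opt8, Opt9, Opt10, Opt11, Opt12) are each worse than Opt7 on at least one objective.

Opt5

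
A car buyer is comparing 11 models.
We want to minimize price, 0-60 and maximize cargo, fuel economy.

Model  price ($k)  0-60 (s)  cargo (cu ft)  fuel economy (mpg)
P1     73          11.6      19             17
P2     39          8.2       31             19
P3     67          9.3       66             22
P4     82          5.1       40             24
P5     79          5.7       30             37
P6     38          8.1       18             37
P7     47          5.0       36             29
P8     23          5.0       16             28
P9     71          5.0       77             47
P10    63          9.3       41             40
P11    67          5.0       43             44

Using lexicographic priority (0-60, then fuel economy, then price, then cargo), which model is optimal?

First minimize 0-60: best is 5.0, kept {P7, P8, P9, P11}.
Then maximize fuel economy: best is 47, kept {P9}.

P9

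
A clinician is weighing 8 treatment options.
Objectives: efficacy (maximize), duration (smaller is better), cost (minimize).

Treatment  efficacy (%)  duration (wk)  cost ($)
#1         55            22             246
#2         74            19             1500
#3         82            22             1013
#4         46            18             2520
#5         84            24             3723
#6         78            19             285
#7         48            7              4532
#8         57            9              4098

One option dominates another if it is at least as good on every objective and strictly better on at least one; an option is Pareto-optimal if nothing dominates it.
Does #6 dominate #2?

Yes

#6 vs #2: efficacy 78≥74, duration 19≤19, cost 285≤1500 — #6 is at least as good on every objective with at least one strict improvement.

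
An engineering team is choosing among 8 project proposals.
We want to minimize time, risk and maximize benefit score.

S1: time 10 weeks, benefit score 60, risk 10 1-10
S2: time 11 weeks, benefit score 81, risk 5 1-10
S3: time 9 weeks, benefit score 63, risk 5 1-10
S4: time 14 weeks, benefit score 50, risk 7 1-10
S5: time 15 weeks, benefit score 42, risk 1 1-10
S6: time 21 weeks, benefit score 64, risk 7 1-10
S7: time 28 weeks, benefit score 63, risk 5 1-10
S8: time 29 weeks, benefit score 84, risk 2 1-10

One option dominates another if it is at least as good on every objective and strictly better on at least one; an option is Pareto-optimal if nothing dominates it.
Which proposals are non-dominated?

S2, S3, S5, S8

S1: dominated by S3 (time 9≤10, benefit score 63≥60, risk 5≤10).
S2: not dominated.
S3: not dominated (best time).
S4: dominated by S2 (time 11≤14, benefit score 81≥50, risk 5≤7).
S5: not dominated (best risk).
S6: dominated by S2 (time 11≤21, benefit score 81≥64, risk 5≤7).
S7: dominated by S2 (time 11≤28, benefit score 81≥63, risk 5≤5).
S8: not dominated (best benefit score).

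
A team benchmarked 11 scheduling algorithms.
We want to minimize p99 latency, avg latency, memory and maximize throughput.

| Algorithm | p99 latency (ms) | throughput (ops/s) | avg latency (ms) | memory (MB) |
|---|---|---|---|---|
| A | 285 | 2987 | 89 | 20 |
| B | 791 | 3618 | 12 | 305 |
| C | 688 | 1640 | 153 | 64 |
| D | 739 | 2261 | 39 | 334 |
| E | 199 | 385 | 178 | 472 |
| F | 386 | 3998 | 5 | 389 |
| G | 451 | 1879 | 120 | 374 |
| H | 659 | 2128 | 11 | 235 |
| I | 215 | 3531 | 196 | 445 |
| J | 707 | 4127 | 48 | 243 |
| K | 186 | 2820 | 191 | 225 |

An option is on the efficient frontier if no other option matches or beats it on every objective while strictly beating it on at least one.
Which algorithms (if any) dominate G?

A

A: p99 latency 285≤451, throughput 2987≥1879, avg latency 89≤120, memory 20≤374 — dominates G.
Others (B, C, D, E, F, H, I, J, K) are each worse than G on at least one objective.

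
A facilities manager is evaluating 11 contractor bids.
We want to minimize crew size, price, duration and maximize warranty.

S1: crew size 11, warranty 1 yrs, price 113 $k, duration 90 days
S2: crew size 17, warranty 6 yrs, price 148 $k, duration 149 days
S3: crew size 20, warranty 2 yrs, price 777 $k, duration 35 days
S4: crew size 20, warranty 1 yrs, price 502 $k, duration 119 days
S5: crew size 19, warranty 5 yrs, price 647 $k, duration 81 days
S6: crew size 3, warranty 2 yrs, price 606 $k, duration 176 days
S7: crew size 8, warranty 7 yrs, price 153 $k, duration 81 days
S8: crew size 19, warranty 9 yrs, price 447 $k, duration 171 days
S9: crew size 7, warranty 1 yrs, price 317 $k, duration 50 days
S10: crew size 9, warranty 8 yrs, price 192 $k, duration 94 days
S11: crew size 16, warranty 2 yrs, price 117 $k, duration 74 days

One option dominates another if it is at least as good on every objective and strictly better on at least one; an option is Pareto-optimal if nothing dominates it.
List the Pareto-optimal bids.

S1, S2, S3, S6, S7, S8, S9, S10, S11

S1: not dominated (best price).
S2: not dominated.
S3: not dominated (best duration).
S4: dominated by S1 (crew size 11≤20, warranty 1≥1, price 113≤502, duration 90≤119).
S5: dominated by S7 (crew size 8≤19, warranty 7≥5, price 153≤647, duration 81≤81).
S6: not dominated (best crew size).
S7: not dominated.
S8: not dominated (best warranty).
S9: not dominated.
S10: not dominated.
S11: not dominated.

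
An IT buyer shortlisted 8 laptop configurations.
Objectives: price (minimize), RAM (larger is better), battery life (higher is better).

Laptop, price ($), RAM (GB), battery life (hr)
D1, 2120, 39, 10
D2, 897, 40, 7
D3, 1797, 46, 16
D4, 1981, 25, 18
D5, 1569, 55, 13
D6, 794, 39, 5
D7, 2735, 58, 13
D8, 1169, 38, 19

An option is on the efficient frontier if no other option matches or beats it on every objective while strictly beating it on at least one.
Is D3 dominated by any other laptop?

No

D1: worse on price (2120 vs 1797).
D2: worse on RAM (40 vs 46).
D4: worse on price (1981 vs 1797).
D5: worse on battery life (13 vs 16).
D6: worse on RAM (39 vs 46).
D7: worse on price (2735 vs 1797).
D8: worse on RAM (38 vs 46).
No option is at least as good as D3 on every objective and strictly better on one.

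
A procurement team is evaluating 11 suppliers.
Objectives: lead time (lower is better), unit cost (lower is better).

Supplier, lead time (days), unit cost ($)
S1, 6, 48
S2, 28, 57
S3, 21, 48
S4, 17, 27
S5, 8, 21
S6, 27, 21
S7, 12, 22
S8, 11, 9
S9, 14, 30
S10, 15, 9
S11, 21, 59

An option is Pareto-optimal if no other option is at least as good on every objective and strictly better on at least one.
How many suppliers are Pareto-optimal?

S1: not dominated (best lead time).
S2: dominated by S1 (lead time 6≤28, unit cost 48≤57).
S3: dominated by S1 (lead time 6≤21, unit cost 48≤48).
S4: dominated by S5 (lead time 8≤17, unit cost 21≤27).
S5: not dominated.
S6: dominated by S5 (lead time 8≤27, unit cost 21≤21).
S7: dominated by S5 (lead time 8≤12, unit cost 21≤22).
S8: not dominated.
S9: dominated by S5 (lead time 8≤14, unit cost 21≤30).
S10: dominated by S8 (lead time 11≤15, unit cost 9≤9).
S11: dominated by S1 (lead time 6≤21, unit cost 48≤59).
Pareto-optimal: S1, S5, S8 → 3.

3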